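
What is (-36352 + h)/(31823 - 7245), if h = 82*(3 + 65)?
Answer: -15388/12289 ≈ -1.2522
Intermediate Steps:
h = 5576 (h = 82*68 = 5576)
(-36352 + h)/(31823 - 7245) = (-36352 + 5576)/(31823 - 7245) = -30776/24578 = -30776*1/24578 = -15388/12289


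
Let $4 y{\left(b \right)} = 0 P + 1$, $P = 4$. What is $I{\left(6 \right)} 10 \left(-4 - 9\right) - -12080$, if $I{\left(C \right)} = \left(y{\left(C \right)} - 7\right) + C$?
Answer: $\frac{24355}{2} \approx 12178.0$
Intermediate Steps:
$y{\left(b \right)} = \frac{1}{4}$ ($y{\left(b \right)} = \frac{0 \cdot 4 + 1}{4} = \frac{0 + 1}{4} = \frac{1}{4} \cdot 1 = \frac{1}{4}$)
$I{\left(C \right)} = - \frac{27}{4} + C$ ($I{\left(C \right)} = \left(\frac{1}{4} - 7\right) + C = - \frac{27}{4} + C$)
$I{\left(6 \right)} 10 \left(-4 - 9\right) - -12080 = \left(- \frac{27}{4} + 6\right) 10 \left(-4 - 9\right) - -12080 = \left(- \frac{3}{4}\right) 10 \left(-13\right) + 12080 = \left(- \frac{15}{2}\right) \left(-13\right) + 12080 = \frac{195}{2} + 12080 = \frac{24355}{2}$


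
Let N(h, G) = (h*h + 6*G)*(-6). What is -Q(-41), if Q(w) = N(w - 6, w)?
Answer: 11778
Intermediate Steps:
N(h, G) = -36*G - 6*h² (N(h, G) = (h² + 6*G)*(-6) = -36*G - 6*h²)
Q(w) = -36*w - 6*(-6 + w)² (Q(w) = -36*w - 6*(w - 6)² = -36*w - 6*(-6 + w)²)
-Q(-41) = -(-216 - 6*(-41)² + 36*(-41)) = -(-216 - 6*1681 - 1476) = -(-216 - 10086 - 1476) = -1*(-11778) = 11778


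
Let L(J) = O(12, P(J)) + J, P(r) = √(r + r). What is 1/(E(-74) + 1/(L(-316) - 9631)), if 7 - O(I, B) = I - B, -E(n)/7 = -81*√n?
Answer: 2*(4976 - I*√158)/(-1 + 2268*√2923 + 5642784*I*√74) ≈ -4.2237e-12 - 0.00020502*I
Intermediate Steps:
P(r) = √2*√r (P(r) = √(2*r) = √2*√r)
E(n) = 567*√n (E(n) = -(-567)*√n = 567*√n)
O(I, B) = 7 + B - I (O(I, B) = 7 - (I - B) = 7 + (B - I) = 7 + B - I)
L(J) = -5 + J + √2*√J (L(J) = (7 + √2*√J - 1*12) + J = (7 + √2*√J - 12) + J = (-5 + √2*√J) + J = -5 + J + √2*√J)
1/(E(-74) + 1/(L(-316) - 9631)) = 1/(567*√(-74) + 1/((-5 - 316 + √2*√(-316)) - 9631)) = 1/(567*(I*√74) + 1/((-5 - 316 + √2*(2*I*√79)) - 9631)) = 1/(567*I*√74 + 1/((-5 - 316 + 2*I*√158) - 9631)) = 1/(567*I*√74 + 1/((-321 + 2*I*√158) - 9631)) = 1/(567*I*√74 + 1/(-9952 + 2*I*√158)) = 1/(1/(-9952 + 2*I*√158) + 567*I*√74)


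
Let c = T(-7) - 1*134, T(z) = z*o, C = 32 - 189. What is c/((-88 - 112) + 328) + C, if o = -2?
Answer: -2527/16 ≈ -157.94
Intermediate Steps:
C = -157
T(z) = -2*z (T(z) = z*(-2) = -2*z)
c = -120 (c = -2*(-7) - 1*134 = 14 - 134 = -120)
c/((-88 - 112) + 328) + C = -120/((-88 - 112) + 328) - 157 = -120/(-200 + 328) - 157 = -120/128 - 157 = -120*1/128 - 157 = -15/16 - 157 = -2527/16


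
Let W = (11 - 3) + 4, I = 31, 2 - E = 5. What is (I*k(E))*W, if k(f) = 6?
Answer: 2232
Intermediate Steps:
E = -3 (E = 2 - 1*5 = 2 - 5 = -3)
W = 12 (W = 8 + 4 = 12)
(I*k(E))*W = (31*6)*12 = 186*12 = 2232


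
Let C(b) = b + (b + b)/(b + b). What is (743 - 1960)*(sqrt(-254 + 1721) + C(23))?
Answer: -29208 - 3651*sqrt(163) ≈ -75821.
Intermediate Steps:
C(b) = 1 + b (C(b) = b + (2*b)/((2*b)) = b + (2*b)*(1/(2*b)) = b + 1 = 1 + b)
(743 - 1960)*(sqrt(-254 + 1721) + C(23)) = (743 - 1960)*(sqrt(-254 + 1721) + (1 + 23)) = -1217*(sqrt(1467) + 24) = -1217*(3*sqrt(163) + 24) = -1217*(24 + 3*sqrt(163)) = -29208 - 3651*sqrt(163)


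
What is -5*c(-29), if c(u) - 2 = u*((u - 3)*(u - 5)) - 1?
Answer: 157755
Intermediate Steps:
c(u) = 1 + u*(-5 + u)*(-3 + u) (c(u) = 2 + (u*((u - 3)*(u - 5)) - 1) = 2 + (u*((-3 + u)*(-5 + u)) - 1) = 2 + (u*((-5 + u)*(-3 + u)) - 1) = 2 + (u*(-5 + u)*(-3 + u) - 1) = 2 + (-1 + u*(-5 + u)*(-3 + u)) = 1 + u*(-5 + u)*(-3 + u))
-5*c(-29) = -5*(1 + (-29)³ - 8*(-29)² + 15*(-29)) = -5*(1 - 24389 - 8*841 - 435) = -5*(1 - 24389 - 6728 - 435) = -5*(-31551) = 157755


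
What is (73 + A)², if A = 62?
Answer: 18225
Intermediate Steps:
(73 + A)² = (73 + 62)² = 135² = 18225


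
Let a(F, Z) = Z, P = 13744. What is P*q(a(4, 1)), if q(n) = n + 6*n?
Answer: 96208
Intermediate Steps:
q(n) = 7*n
P*q(a(4, 1)) = 13744*(7*1) = 13744*7 = 96208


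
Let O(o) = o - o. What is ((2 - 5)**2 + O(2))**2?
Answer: 81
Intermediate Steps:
O(o) = 0
((2 - 5)**2 + O(2))**2 = ((2 - 5)**2 + 0)**2 = ((-3)**2 + 0)**2 = (9 + 0)**2 = 9**2 = 81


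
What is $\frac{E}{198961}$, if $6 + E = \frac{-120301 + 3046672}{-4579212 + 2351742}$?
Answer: $- \frac{775771}{21103793270} \approx -3.676 \cdot 10^{-5}$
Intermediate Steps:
$E = - \frac{775771}{106070}$ ($E = -6 + \frac{-120301 + 3046672}{-4579212 + 2351742} = -6 + \frac{2926371}{-2227470} = -6 + 2926371 \left(- \frac{1}{2227470}\right) = -6 - \frac{139351}{106070} = - \frac{775771}{106070} \approx -7.3138$)
$\frac{E}{198961} = - \frac{775771}{106070 \cdot 198961} = \left(- \frac{775771}{106070}\right) \frac{1}{198961} = - \frac{775771}{21103793270}$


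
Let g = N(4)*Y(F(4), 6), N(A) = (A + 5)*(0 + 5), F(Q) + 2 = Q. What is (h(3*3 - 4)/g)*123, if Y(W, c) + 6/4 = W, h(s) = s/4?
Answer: 41/6 ≈ 6.8333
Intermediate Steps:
F(Q) = -2 + Q
N(A) = 25 + 5*A (N(A) = (5 + A)*5 = 25 + 5*A)
h(s) = s/4 (h(s) = s*(1/4) = s/4)
Y(W, c) = -3/2 + W
g = 45/2 (g = (25 + 5*4)*(-3/2 + (-2 + 4)) = (25 + 20)*(-3/2 + 2) = 45*(1/2) = 45/2 ≈ 22.500)
(h(3*3 - 4)/g)*123 = (((3*3 - 4)/4)/(45/2))*123 = (((9 - 4)/4)*(2/45))*123 = (((1/4)*5)*(2/45))*123 = ((5/4)*(2/45))*123 = (1/18)*123 = 41/6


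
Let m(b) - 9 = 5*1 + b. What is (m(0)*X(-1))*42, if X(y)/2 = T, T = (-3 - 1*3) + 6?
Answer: 0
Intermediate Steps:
m(b) = 14 + b (m(b) = 9 + (5*1 + b) = 9 + (5 + b) = 14 + b)
T = 0 (T = (-3 - 3) + 6 = -6 + 6 = 0)
X(y) = 0 (X(y) = 2*0 = 0)
(m(0)*X(-1))*42 = ((14 + 0)*0)*42 = (14*0)*42 = 0*42 = 0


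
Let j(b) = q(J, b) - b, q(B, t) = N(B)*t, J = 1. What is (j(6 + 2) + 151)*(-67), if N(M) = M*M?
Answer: -10117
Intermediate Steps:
N(M) = M²
q(B, t) = t*B² (q(B, t) = B²*t = t*B²)
j(b) = 0 (j(b) = b*1² - b = b*1 - b = b - b = 0)
(j(6 + 2) + 151)*(-67) = (0 + 151)*(-67) = 151*(-67) = -10117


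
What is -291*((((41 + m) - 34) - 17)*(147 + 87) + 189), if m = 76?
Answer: -4549203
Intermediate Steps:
-291*((((41 + m) - 34) - 17)*(147 + 87) + 189) = -291*((((41 + 76) - 34) - 17)*(147 + 87) + 189) = -291*(((117 - 34) - 17)*234 + 189) = -291*((83 - 17)*234 + 189) = -291*(66*234 + 189) = -291*(15444 + 189) = -291*15633 = -4549203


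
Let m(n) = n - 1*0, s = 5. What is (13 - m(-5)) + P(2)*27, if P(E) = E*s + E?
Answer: 342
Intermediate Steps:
m(n) = n (m(n) = n + 0 = n)
P(E) = 6*E (P(E) = E*5 + E = 5*E + E = 6*E)
(13 - m(-5)) + P(2)*27 = (13 - 1*(-5)) + (6*2)*27 = (13 + 5) + 12*27 = 18 + 324 = 342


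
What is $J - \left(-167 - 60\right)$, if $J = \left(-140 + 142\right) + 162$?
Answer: $391$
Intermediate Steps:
$J = 164$ ($J = 2 + 162 = 164$)
$J - \left(-167 - 60\right) = 164 - \left(-167 - 60\right) = 164 - -227 = 164 + 227 = 391$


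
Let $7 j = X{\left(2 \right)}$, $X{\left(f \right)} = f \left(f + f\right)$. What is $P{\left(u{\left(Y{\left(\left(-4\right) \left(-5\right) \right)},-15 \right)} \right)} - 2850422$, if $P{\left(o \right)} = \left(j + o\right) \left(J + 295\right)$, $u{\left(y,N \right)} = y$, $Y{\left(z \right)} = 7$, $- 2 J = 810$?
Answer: $- \frac{19959224}{7} \approx -2.8513 \cdot 10^{6}$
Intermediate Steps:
$J = -405$ ($J = \left(- \frac{1}{2}\right) 810 = -405$)
$X{\left(f \right)} = 2 f^{2}$ ($X{\left(f \right)} = f 2 f = 2 f^{2}$)
$j = \frac{8}{7}$ ($j = \frac{2 \cdot 2^{2}}{7} = \frac{2 \cdot 4}{7} = \frac{1}{7} \cdot 8 = \frac{8}{7} \approx 1.1429$)
$P{\left(o \right)} = - \frac{880}{7} - 110 o$ ($P{\left(o \right)} = \left(\frac{8}{7} + o\right) \left(-405 + 295\right) = \left(\frac{8}{7} + o\right) \left(-110\right) = - \frac{880}{7} - 110 o$)
$P{\left(u{\left(Y{\left(\left(-4\right) \left(-5\right) \right)},-15 \right)} \right)} - 2850422 = \left(- \frac{880}{7} - 770\right) - 2850422 = - \frac{6270}{7} - 2850422 = - \frac{19959224}{7}$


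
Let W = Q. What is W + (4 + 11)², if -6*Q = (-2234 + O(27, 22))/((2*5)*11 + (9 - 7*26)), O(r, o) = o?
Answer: 5917/27 ≈ 219.15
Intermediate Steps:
Q = -158/27 (Q = -(-2234 + 22)/(6*((2*5)*11 + (9 - 7*26))) = -(-1106)/(3*(10*11 + (9 - 182))) = -(-1106)/(3*(110 - 173)) = -(-1106)/(3*(-63)) = -(-1106)*(-1)/(3*63) = -⅙*316/9 = -158/27 ≈ -5.8519)
W = -158/27 ≈ -5.8519
W + (4 + 11)² = -158/27 + (4 + 11)² = -158/27 + 15² = -158/27 + 225 = 5917/27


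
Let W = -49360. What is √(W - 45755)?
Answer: I*√95115 ≈ 308.41*I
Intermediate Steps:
√(W - 45755) = √(-49360 - 45755) = √(-95115) = I*√95115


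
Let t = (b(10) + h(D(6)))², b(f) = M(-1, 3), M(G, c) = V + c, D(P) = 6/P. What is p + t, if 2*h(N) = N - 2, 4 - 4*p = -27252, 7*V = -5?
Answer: 1336169/196 ≈ 6817.2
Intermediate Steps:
V = -5/7 (V = (⅐)*(-5) = -5/7 ≈ -0.71429)
p = 6814 (p = 1 - ¼*(-27252) = 1 + 6813 = 6814)
h(N) = -1 + N/2 (h(N) = (N - 2)/2 = (-2 + N)/2 = -1 + N/2)
M(G, c) = -5/7 + c
b(f) = 16/7 (b(f) = -5/7 + 3 = 16/7)
t = 625/196 (t = (16/7 + (-1 + (6/6)/2))² = (16/7 + (-1 + (6*(⅙))/2))² = (16/7 + (-1 + (½)*1))² = (16/7 + (-1 + ½))² = (16/7 - ½)² = (25/14)² = 625/196 ≈ 3.1888)
p + t = 6814 + 625/196 = 1336169/196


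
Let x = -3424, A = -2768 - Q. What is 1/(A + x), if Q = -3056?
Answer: -1/3136 ≈ -0.00031888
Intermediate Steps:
A = 288 (A = -2768 - 1*(-3056) = -2768 + 3056 = 288)
1/(A + x) = 1/(288 - 3424) = 1/(-3136) = -1/3136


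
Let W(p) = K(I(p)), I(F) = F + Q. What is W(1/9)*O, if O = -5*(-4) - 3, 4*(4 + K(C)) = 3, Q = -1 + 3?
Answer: -221/4 ≈ -55.250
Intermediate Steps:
Q = 2
I(F) = 2 + F (I(F) = F + 2 = 2 + F)
K(C) = -13/4 (K(C) = -4 + (¼)*3 = -4 + ¾ = -13/4)
O = 17 (O = 20 - 3 = 17)
W(p) = -13/4
W(1/9)*O = -13/4*17 = -221/4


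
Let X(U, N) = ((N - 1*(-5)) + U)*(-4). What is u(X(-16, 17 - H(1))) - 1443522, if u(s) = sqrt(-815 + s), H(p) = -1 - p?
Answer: -1443522 + 11*I*sqrt(7) ≈ -1.4435e+6 + 29.103*I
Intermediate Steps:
X(U, N) = -20 - 4*N - 4*U (X(U, N) = ((N + 5) + U)*(-4) = ((5 + N) + U)*(-4) = (5 + N + U)*(-4) = -20 - 4*N - 4*U)
u(X(-16, 17 - H(1))) - 1443522 = sqrt(-815 + (-20 - 4*(17 - (-1 - 1*1)) - 4*(-16))) - 1443522 = sqrt(-815 + (-20 - 4*(17 - (-1 - 1)) + 64)) - 1443522 = sqrt(-815 + (-20 - 4*(17 - 1*(-2)) + 64)) - 1443522 = sqrt(-815 + (-20 - 4*(17 + 2) + 64)) - 1443522 = sqrt(-815 + (-20 - 4*19 + 64)) - 1443522 = sqrt(-815 + (-20 - 76 + 64)) - 1443522 = sqrt(-815 - 32) - 1443522 = sqrt(-847) - 1443522 = 11*I*sqrt(7) - 1443522 = -1443522 + 11*I*sqrt(7)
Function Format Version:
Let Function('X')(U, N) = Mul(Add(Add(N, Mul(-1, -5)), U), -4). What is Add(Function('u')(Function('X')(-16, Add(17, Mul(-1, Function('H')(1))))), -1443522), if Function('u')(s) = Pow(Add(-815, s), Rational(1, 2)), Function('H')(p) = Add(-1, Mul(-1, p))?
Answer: Add(-1443522, Mul(11, I, Pow(7, Rational(1, 2)))) ≈ Add(-1.4435e+6, Mul(29.103, I))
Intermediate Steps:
Function('X')(U, N) = Add(-20, Mul(-4, N), Mul(-4, U)) (Function('X')(U, N) = Mul(Add(Add(N, 5), U), -4) = Mul(Add(Add(5, N), U), -4) = Mul(Add(5, N, U), -4) = Add(-20, Mul(-4, N), Mul(-4, U)))
Add(Function('u')(Function('X')(-16, Add(17, Mul(-1, Function('H')(1))))), -1443522) = Add(Pow(Add(-815, Add(-20, Mul(-4, Add(17, Mul(-1, Add(-1, Mul(-1, 1))))), Mul(-4, -16))), Rational(1, 2)), -1443522) = Add(Pow(Add(-815, Add(-20, Mul(-4, Add(17, Mul(-1, Add(-1, -1)))), 64)), Rational(1, 2)), -1443522) = Add(Pow(Add(-815, Add(-20, Mul(-4, Add(17, Mul(-1, -2))), 64)), Rational(1, 2)), -1443522) = Add(Pow(Add(-815, Add(-20, Mul(-4, Add(17, 2)), 64)), Rational(1, 2)), -1443522) = Add(Pow(Add(-815, Add(-20, Mul(-4, 19), 64)), Rational(1, 2)), -1443522) = Add(Pow(Add(-815, Add(-20, -76, 64)), Rational(1, 2)), -1443522) = Add(Pow(Add(-815, -32), Rational(1, 2)), -1443522) = Add(Pow(-847, Rational(1, 2)), -1443522) = Add(Mul(11, I, Pow(7, Rational(1, 2))), -1443522) = Add(-1443522, Mul(11, I, Pow(7, Rational(1, 2))))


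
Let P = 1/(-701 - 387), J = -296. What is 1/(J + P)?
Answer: -1088/322049 ≈ -0.0033784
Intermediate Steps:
P = -1/1088 (P = 1/(-1088) = -1/1088 ≈ -0.00091912)
1/(J + P) = 1/(-296 - 1/1088) = 1/(-322049/1088) = -1088/322049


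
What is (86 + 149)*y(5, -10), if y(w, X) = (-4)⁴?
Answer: 60160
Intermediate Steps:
y(w, X) = 256
(86 + 149)*y(5, -10) = (86 + 149)*256 = 235*256 = 60160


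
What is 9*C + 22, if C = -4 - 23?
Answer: -221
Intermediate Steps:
C = -27
9*C + 22 = 9*(-27) + 22 = -243 + 22 = -221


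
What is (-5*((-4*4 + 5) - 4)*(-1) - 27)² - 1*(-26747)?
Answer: 37151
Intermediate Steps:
(-5*((-4*4 + 5) - 4)*(-1) - 27)² - 1*(-26747) = (-5*((-16 + 5) - 4)*(-1) - 27)² + 26747 = (-5*(-11 - 4)*(-1) - 27)² + 26747 = (-5*(-15)*(-1) - 27)² + 26747 = (75*(-1) - 27)² + 26747 = (-75 - 27)² + 26747 = (-102)² + 26747 = 10404 + 26747 = 37151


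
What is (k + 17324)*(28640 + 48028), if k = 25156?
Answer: 3256856640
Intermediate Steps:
(k + 17324)*(28640 + 48028) = (25156 + 17324)*(28640 + 48028) = 42480*76668 = 3256856640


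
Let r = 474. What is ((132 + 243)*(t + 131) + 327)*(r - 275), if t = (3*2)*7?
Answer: 12975198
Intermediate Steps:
t = 42 (t = 6*7 = 42)
((132 + 243)*(t + 131) + 327)*(r - 275) = ((132 + 243)*(42 + 131) + 327)*(474 - 275) = (375*173 + 327)*199 = (64875 + 327)*199 = 65202*199 = 12975198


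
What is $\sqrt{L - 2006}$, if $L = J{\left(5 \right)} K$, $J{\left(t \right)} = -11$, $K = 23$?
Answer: $3 i \sqrt{251} \approx 47.529 i$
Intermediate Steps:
$L = -253$ ($L = \left(-11\right) 23 = -253$)
$\sqrt{L - 2006} = \sqrt{-253 - 2006} = \sqrt{-2259} = 3 i \sqrt{251}$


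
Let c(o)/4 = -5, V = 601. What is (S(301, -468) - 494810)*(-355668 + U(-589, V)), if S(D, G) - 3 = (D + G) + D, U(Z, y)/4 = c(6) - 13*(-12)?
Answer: 175670254452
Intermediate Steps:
c(o) = -20 (c(o) = 4*(-5) = -20)
U(Z, y) = 544 (U(Z, y) = 4*(-20 - 13*(-12)) = 4*(-20 + 156) = 4*136 = 544)
S(D, G) = 3 + G + 2*D (S(D, G) = 3 + ((D + G) + D) = 3 + (G + 2*D) = 3 + G + 2*D)
(S(301, -468) - 494810)*(-355668 + U(-589, V)) = ((3 - 468 + 2*301) - 494810)*(-355668 + 544) = ((3 - 468 + 602) - 494810)*(-355124) = (137 - 494810)*(-355124) = -494673*(-355124) = 175670254452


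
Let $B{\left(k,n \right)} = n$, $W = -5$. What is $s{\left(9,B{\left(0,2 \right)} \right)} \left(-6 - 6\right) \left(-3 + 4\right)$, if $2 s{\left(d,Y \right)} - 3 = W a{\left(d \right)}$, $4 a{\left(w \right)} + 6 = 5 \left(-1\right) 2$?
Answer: $-138$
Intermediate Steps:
$a{\left(w \right)} = -4$ ($a{\left(w \right)} = - \frac{3}{2} + \frac{5 \left(-1\right) 2}{4} = - \frac{3}{2} + \frac{\left(-5\right) 2}{4} = - \frac{3}{2} + \frac{1}{4} \left(-10\right) = - \frac{3}{2} - \frac{5}{2} = -4$)
$s{\left(d,Y \right)} = \frac{23}{2}$ ($s{\left(d,Y \right)} = \frac{3}{2} + \frac{\left(-5\right) \left(-4\right)}{2} = \frac{3}{2} + \frac{1}{2} \cdot 20 = \frac{3}{2} + 10 = \frac{23}{2}$)
$s{\left(9,B{\left(0,2 \right)} \right)} \left(-6 - 6\right) \left(-3 + 4\right) = \frac{23 \left(-6 - 6\right) \left(-3 + 4\right)}{2} = \frac{23 \left(\left(-12\right) 1\right)}{2} = \frac{23}{2} \left(-12\right) = -138$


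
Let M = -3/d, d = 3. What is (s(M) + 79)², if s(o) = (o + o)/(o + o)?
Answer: 6400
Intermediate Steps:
M = -1 (M = -3/3 = -3*⅓ = -1)
s(o) = 1 (s(o) = (2*o)/((2*o)) = (2*o)*(1/(2*o)) = 1)
(s(M) + 79)² = (1 + 79)² = 80² = 6400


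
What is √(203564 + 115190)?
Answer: √318754 ≈ 564.58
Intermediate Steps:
√(203564 + 115190) = √318754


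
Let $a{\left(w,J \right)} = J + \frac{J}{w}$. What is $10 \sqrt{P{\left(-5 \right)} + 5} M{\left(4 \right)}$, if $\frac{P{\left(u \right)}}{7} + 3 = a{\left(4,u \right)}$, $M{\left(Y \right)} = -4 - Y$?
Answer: $- 40 i \sqrt{239} \approx - 618.38 i$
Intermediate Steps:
$P{\left(u \right)} = -21 + \frac{35 u}{4}$ ($P{\left(u \right)} = -21 + 7 \left(u + \frac{u}{4}\right) = -21 + 7 \frac{5 u}{4} = -21 + \frac{35 u}{4}$)
$10 \sqrt{P{\left(-5 \right)} + 5} M{\left(4 \right)} = 10 \sqrt{\left(-21 + \frac{35}{4} \left(-5\right)\right) + 5} \left(-4 - 4\right) = 10 \sqrt{\left(-21 - \frac{175}{4}\right) + 5} \left(-4 - 4\right) = 10 \sqrt{- \frac{259}{4} + 5} \left(-8\right) = 10 \sqrt{- \frac{239}{4}} \left(-8\right) = 10 \frac{i \sqrt{239}}{2} \left(-8\right) = 5 i \sqrt{239} \left(-8\right) = - 40 i \sqrt{239}$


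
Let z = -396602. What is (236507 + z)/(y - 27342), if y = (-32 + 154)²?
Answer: 160095/12458 ≈ 12.851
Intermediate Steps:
y = 14884 (y = 122² = 14884)
(236507 + z)/(y - 27342) = (236507 - 396602)/(14884 - 27342) = -160095/(-12458) = -160095*(-1/12458) = 160095/12458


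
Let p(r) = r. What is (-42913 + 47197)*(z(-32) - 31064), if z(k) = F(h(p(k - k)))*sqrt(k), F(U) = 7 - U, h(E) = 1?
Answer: -133078176 + 102816*I*sqrt(2) ≈ -1.3308e+8 + 1.454e+5*I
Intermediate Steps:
z(k) = 6*sqrt(k) (z(k) = (7 - 1*1)*sqrt(k) = (7 - 1)*sqrt(k) = 6*sqrt(k))
(-42913 + 47197)*(z(-32) - 31064) = (-42913 + 47197)*(6*sqrt(-32) - 31064) = 4284*(6*(4*I*sqrt(2)) - 31064) = 4284*(24*I*sqrt(2) - 31064) = 4284*(-31064 + 24*I*sqrt(2)) = -133078176 + 102816*I*sqrt(2)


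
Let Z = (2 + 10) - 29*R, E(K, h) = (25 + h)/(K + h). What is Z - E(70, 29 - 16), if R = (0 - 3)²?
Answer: -20705/83 ≈ -249.46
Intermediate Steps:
R = 9 (R = (-3)² = 9)
E(K, h) = (25 + h)/(K + h)
Z = -249 (Z = (2 + 10) - 29*9 = 12 - 261 = -249)
Z - E(70, 29 - 16) = -249 - (25 + (29 - 16))/(70 + (29 - 16)) = -249 - (25 + 13)/(70 + 13) = -249 - 38/83 = -20705/83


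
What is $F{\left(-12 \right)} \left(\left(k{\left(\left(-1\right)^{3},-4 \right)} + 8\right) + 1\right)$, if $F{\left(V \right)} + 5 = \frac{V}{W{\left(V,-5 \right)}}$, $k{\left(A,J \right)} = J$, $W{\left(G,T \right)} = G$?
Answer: $-20$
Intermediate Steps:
$F{\left(V \right)} = -4$ ($F{\left(V \right)} = -5 + \frac{V}{V} = -5 + 1 = -4$)
$F{\left(-12 \right)} \left(\left(k{\left(\left(-1\right)^{3},-4 \right)} + 8\right) + 1\right) = - 4 \left(\left(-4 + 8\right) + 1\right) = - 4 \left(4 + 1\right) = \left(-4\right) 5 = -20$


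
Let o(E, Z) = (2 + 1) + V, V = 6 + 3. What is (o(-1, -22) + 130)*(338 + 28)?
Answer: 51972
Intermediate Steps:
V = 9
o(E, Z) = 12 (o(E, Z) = (2 + 1) + 9 = 3 + 9 = 12)
(o(-1, -22) + 130)*(338 + 28) = (12 + 130)*(338 + 28) = 142*366 = 51972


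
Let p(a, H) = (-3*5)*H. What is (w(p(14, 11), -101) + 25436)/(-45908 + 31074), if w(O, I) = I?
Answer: -25335/14834 ≈ -1.7079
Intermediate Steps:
p(a, H) = -15*H
(w(p(14, 11), -101) + 25436)/(-45908 + 31074) = (-101 + 25436)/(-45908 + 31074) = 25335/(-14834) = 25335*(-1/14834) = -25335/14834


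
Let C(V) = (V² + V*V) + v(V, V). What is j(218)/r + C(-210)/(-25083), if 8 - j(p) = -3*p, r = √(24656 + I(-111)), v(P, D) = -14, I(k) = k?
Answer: -88186/25083 + 662*√24545/24545 ≈ 0.70972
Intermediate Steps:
r = √24545 (r = √(24656 - 111) = √24545 ≈ 156.67)
j(p) = 8 + 3*p (j(p) = 8 - (-3)*p = 8 + 3*p)
C(V) = -14 + 2*V² (C(V) = (V² + V*V) - 14 = (V² + V²) - 14 = 2*V² - 14 = -14 + 2*V²)
j(218)/r + C(-210)/(-25083) = (8 + 3*218)/(√24545) + (-14 + 2*(-210)²)/(-25083) = (8 + 654)*(√24545/24545) + (-14 + 2*44100)*(-1/25083) = 662*(√24545/24545) + (-14 + 88200)*(-1/25083) = 662*√24545/24545 + 88186*(-1/25083) = 662*√24545/24545 - 88186/25083 = -88186/25083 + 662*√24545/24545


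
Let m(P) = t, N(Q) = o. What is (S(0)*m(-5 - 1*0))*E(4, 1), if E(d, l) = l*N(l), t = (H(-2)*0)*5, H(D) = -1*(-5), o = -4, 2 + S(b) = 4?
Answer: 0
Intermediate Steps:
S(b) = 2 (S(b) = -2 + 4 = 2)
H(D) = 5
N(Q) = -4
t = 0 (t = (5*0)*5 = 0*5 = 0)
E(d, l) = -4*l (E(d, l) = l*(-4) = -4*l)
m(P) = 0
(S(0)*m(-5 - 1*0))*E(4, 1) = (2*0)*(-4*1) = 0*(-4) = 0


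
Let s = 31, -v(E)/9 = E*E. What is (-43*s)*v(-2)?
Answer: 47988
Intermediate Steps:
v(E) = -9*E² (v(E) = -9*E*E = -9*E²)
(-43*s)*v(-2) = (-43*31)*(-9*(-2)²) = -(-11997)*4 = -1333*(-36) = 47988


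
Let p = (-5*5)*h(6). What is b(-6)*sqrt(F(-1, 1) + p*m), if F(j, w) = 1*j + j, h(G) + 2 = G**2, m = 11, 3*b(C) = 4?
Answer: 8*I*sqrt(2338)/3 ≈ 128.94*I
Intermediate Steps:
b(C) = 4/3 (b(C) = (1/3)*4 = 4/3)
h(G) = -2 + G**2
p = -850 (p = (-5*5)*(-2 + 6**2) = -25*(-2 + 36) = -25*34 = -850)
F(j, w) = 2*j (F(j, w) = j + j = 2*j)
b(-6)*sqrt(F(-1, 1) + p*m) = 4*sqrt(2*(-1) - 850*11)/3 = 4*sqrt(-2 - 9350)/3 = 4*sqrt(-9352)/3 = 4*(2*I*sqrt(2338))/3 = 8*I*sqrt(2338)/3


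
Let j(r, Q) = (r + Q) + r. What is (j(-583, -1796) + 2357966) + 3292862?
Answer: 5647866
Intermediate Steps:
j(r, Q) = Q + 2*r (j(r, Q) = (Q + r) + r = Q + 2*r)
(j(-583, -1796) + 2357966) + 3292862 = ((-1796 + 2*(-583)) + 2357966) + 3292862 = ((-1796 - 1166) + 2357966) + 3292862 = (-2962 + 2357966) + 3292862 = 2355004 + 3292862 = 5647866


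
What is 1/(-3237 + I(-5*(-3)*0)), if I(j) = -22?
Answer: -1/3259 ≈ -0.00030684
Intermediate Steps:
1/(-3237 + I(-5*(-3)*0)) = 1/(-3237 - 22) = 1/(-3259) = -1/3259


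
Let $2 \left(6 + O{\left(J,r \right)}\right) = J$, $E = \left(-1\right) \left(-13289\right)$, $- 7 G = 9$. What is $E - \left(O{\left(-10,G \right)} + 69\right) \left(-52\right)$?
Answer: $16305$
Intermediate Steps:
$G = - \frac{9}{7}$ ($G = \left(- \frac{1}{7}\right) 9 = - \frac{9}{7} \approx -1.2857$)
$E = 13289$
$O{\left(J,r \right)} = -6 + \frac{J}{2}$
$E - \left(O{\left(-10,G \right)} + 69\right) \left(-52\right) = 13289 - \left(\left(-6 + \frac{1}{2} \left(-10\right)\right) + 69\right) \left(-52\right) = 13289 - \left(\left(-6 - 5\right) + 69\right) \left(-52\right) = 13289 - \left(-11 + 69\right) \left(-52\right) = 13289 - 58 \left(-52\right) = 13289 - -3016 = 13289 + 3016 = 16305$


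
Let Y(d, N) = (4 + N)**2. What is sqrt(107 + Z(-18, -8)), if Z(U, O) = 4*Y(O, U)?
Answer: 9*sqrt(11) ≈ 29.850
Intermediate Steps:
Z(U, O) = 4*(4 + U)**2
sqrt(107 + Z(-18, -8)) = sqrt(107 + 4*(4 - 18)**2) = sqrt(107 + 4*(-14)**2) = sqrt(107 + 4*196) = sqrt(107 + 784) = sqrt(891) = 9*sqrt(11)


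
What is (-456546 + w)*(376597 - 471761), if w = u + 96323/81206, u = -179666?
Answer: 2458282888176118/40603 ≈ 6.0544e+10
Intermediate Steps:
w = -14589860873/81206 (w = -179666 + 96323/81206 = -14589860873/81206 ≈ -1.7966e+5)
(-456546 + w)*(376597 - 471761) = (-456546 - 14589860873/81206)*(376597 - 471761) = -51664135349/81206*(-95164) = 2458282888176118/40603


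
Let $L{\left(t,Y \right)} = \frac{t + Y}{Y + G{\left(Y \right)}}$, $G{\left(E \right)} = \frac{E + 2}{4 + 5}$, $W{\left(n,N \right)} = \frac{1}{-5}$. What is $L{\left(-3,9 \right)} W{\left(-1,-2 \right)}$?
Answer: $- \frac{27}{230} \approx -0.11739$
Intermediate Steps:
$W{\left(n,N \right)} = - \frac{1}{5}$
$G{\left(E \right)} = \frac{2}{9} + \frac{E}{9}$ ($G{\left(E \right)} = \frac{2 + E}{9} = \left(2 + E\right) \frac{1}{9} = \frac{2}{9} + \frac{E}{9}$)
$L{\left(t,Y \right)} = \frac{Y + t}{\frac{2}{9} + \frac{10 Y}{9}}$ ($L{\left(t,Y \right)} = \frac{t + Y}{Y + \left(\frac{2}{9} + \frac{Y}{9}\right)} = \frac{Y + t}{\frac{2}{9} + \frac{10 Y}{9}}$)
$L{\left(-3,9 \right)} W{\left(-1,-2 \right)} = \frac{9 \left(9 - 3\right)}{2 \left(1 + 5 \cdot 9\right)} \left(- \frac{1}{5}\right) = \frac{9}{2} \frac{1}{1 + 45} \cdot 6 \left(- \frac{1}{5}\right) = \frac{9}{2} \cdot \frac{1}{46} \cdot 6 \left(- \frac{1}{5}\right) = \frac{27}{46} \left(- \frac{1}{5}\right) = - \frac{27}{230}$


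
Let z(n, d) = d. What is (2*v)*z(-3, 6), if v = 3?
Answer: 36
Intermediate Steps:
(2*v)*z(-3, 6) = (2*3)*6 = 6*6 = 36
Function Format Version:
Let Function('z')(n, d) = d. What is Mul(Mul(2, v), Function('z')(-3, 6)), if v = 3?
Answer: 36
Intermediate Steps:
Mul(Mul(2, v), Function('z')(-3, 6)) = Mul(Mul(2, 3), 6) = Mul(6, 6) = 36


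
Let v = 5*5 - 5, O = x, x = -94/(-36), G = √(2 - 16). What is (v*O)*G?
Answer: 470*I*√14/9 ≈ 195.4*I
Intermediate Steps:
G = I*√14 (G = √(-14) = I*√14 ≈ 3.7417*I)
x = 47/18 (x = -94*(-1/36) = 47/18 ≈ 2.6111)
O = 47/18 ≈ 2.6111
v = 20 (v = 25 - 5 = 20)
(v*O)*G = (20*(47/18))*(I*√14) = 470*(I*√14)/9 = 470*I*√14/9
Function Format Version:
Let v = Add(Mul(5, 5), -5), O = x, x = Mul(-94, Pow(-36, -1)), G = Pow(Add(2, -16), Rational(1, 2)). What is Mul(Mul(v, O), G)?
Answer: Mul(Rational(470, 9), I, Pow(14, Rational(1, 2))) ≈ Mul(195.40, I)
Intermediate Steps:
G = Mul(I, Pow(14, Rational(1, 2))) (G = Pow(-14, Rational(1, 2)) = Mul(I, Pow(14, Rational(1, 2))) ≈ Mul(3.7417, I))
x = Rational(47, 18) (x = Mul(-94, Rational(-1, 36)) = Rational(47, 18) ≈ 2.6111)
O = Rational(47, 18) ≈ 2.6111
v = 20 (v = Add(25, -5) = 20)
Mul(Mul(v, O), G) = Mul(Mul(20, Rational(47, 18)), Mul(I, Pow(14, Rational(1, 2)))) = Mul(Rational(470, 9), Mul(I, Pow(14, Rational(1, 2)))) = Mul(Rational(470, 9), I, Pow(14, Rational(1, 2)))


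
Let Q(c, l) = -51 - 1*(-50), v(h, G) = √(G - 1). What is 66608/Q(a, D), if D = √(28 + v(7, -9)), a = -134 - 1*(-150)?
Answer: -66608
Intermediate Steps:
a = 16 (a = -134 + 150 = 16)
v(h, G) = √(-1 + G)
D = √(28 + I*√10) (D = √(28 + √(-1 - 9)) = √(28 + √(-10)) = √(28 + I*√10) ≈ 5.2999 + 0.29833*I)
Q(c, l) = -1 (Q(c, l) = -51 + 50 = -1)
66608/Q(a, D) = 66608/(-1) = 66608*(-1) = -66608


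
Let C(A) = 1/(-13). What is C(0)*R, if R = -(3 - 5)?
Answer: -2/13 ≈ -0.15385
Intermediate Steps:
C(A) = -1/13
R = 2 (R = -1*(-2) = 2)
C(0)*R = -1/13*2 = -2/13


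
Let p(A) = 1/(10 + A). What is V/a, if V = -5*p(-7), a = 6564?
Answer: -5/19692 ≈ -0.00025391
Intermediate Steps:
V = -5/3 (V = -5/(10 - 7) = -5/3 ≈ -1.6667)
V/a = -5/3/6564 = -5/3*1/6564 = -5/19692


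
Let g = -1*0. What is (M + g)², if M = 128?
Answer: 16384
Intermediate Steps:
g = 0
(M + g)² = (128 + 0)² = 128² = 16384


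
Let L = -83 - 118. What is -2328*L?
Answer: 467928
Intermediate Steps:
L = -201
-2328*L = -2328*(-201) = 467928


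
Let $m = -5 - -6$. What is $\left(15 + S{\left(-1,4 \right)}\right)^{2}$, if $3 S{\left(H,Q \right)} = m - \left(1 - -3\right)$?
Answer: $196$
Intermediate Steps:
$m = 1$ ($m = -5 + 6 = 1$)
$S{\left(H,Q \right)} = -1$ ($S{\left(H,Q \right)} = \frac{1 - \left(1 - -3\right)}{3} = \frac{1 - \left(1 + 3\right)}{3} = \frac{1 - 4}{3} = \frac{1}{3} \left(-3\right) = -1$)
$\left(15 + S{\left(-1,4 \right)}\right)^{2} = \left(15 - 1\right)^{2} = 14^{2} = 196$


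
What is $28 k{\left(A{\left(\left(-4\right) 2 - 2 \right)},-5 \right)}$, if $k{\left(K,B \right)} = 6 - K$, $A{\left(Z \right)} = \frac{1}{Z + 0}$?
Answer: $\frac{854}{5} \approx 170.8$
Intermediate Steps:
$A{\left(Z \right)} = \frac{1}{Z}$
$28 k{\left(A{\left(\left(-4\right) 2 - 2 \right)},-5 \right)} = 28 \left(6 - \frac{1}{\left(-4\right) 2 - 2}\right) = 28 \left(6 - \frac{1}{-8 - 2}\right) = 28 \left(6 - \frac{1}{-10}\right) = 28 \left(6 - - \frac{1}{10}\right) = 28 \left(6 + \frac{1}{10}\right) = 28 \cdot \frac{61}{10} = \frac{854}{5}$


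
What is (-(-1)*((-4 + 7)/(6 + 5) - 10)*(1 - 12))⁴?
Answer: 131079601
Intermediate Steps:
(-(-1)*((-4 + 7)/(6 + 5) - 10)*(1 - 12))⁴ = (-(-1)*(3/11 - 10)*(-11))⁴ = (-(-1)*(-107/11*(-11)))⁴ = (-(-1)*107)⁴ = (-1*(-107))⁴ = 107⁴ = 131079601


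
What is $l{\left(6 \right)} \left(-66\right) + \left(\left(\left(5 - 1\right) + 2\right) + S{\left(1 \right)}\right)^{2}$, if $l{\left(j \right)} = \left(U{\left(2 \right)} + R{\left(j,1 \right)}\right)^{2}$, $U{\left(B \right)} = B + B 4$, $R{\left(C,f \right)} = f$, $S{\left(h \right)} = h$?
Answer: $-7937$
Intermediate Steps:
$U{\left(B \right)} = 5 B$ ($U{\left(B \right)} = B + 4 B = 5 B$)
$l{\left(j \right)} = 121$ ($l{\left(j \right)} = \left(5 \cdot 2 + 1\right)^{2} = \left(10 + 1\right)^{2} = 11^{2} = 121$)
$l{\left(6 \right)} \left(-66\right) + \left(\left(\left(5 - 1\right) + 2\right) + S{\left(1 \right)}\right)^{2} = 121 \left(-66\right) + \left(\left(\left(5 - 1\right) + 2\right) + 1\right)^{2} = -7986 + \left(\left(4 + 2\right) + 1\right)^{2} = -7986 + \left(6 + 1\right)^{2} = -7986 + 7^{2} = -7986 + 49 = -7937$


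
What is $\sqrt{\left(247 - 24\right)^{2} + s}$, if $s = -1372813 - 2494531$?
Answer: $i \sqrt{3817615} \approx 1953.9 i$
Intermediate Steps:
$s = -3867344$ ($s = -1372813 - 2494531 = -3867344$)
$\sqrt{\left(247 - 24\right)^{2} + s} = \sqrt{\left(247 - 24\right)^{2} - 3867344} = \sqrt{223^{2} - 3867344} = \sqrt{49729 - 3867344} = \sqrt{-3817615} = i \sqrt{3817615}$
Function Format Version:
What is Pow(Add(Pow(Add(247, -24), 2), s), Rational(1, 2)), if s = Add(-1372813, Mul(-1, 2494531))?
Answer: Mul(I, Pow(3817615, Rational(1, 2))) ≈ Mul(1953.9, I)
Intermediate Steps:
s = -3867344 (s = Add(-1372813, -2494531) = -3867344)
Pow(Add(Pow(Add(247, -24), 2), s), Rational(1, 2)) = Pow(Add(Pow(Add(247, -24), 2), -3867344), Rational(1, 2)) = Pow(Add(Pow(223, 2), -3867344), Rational(1, 2)) = Pow(Add(49729, -3867344), Rational(1, 2)) = Pow(-3817615, Rational(1, 2)) = Mul(I, Pow(3817615, Rational(1, 2)))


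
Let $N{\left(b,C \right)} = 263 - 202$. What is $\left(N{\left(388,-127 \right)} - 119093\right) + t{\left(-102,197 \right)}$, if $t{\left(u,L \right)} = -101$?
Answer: $-119133$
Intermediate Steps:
$N{\left(b,C \right)} = 61$
$\left(N{\left(388,-127 \right)} - 119093\right) + t{\left(-102,197 \right)} = \left(61 - 119093\right) - 101 = -119032 - 101 = -119133$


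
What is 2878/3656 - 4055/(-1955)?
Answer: 2045157/714748 ≈ 2.8614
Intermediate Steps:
2878/3656 - 4055/(-1955) = 2878*(1/3656) - 4055*(-1/1955) = 1439/1828 + 811/391 = 2045157/714748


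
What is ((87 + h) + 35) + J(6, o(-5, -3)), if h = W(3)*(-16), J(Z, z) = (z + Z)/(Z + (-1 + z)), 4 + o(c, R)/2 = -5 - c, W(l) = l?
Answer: 224/3 ≈ 74.667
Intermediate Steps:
o(c, R) = -18 - 2*c (o(c, R) = -8 + 2*(-5 - c) = -8 + (-10 - 2*c) = -18 - 2*c)
J(Z, z) = (Z + z)/(-1 + Z + z)
h = -48 (h = 3*(-16) = -48)
((87 + h) + 35) + J(6, o(-5, -3)) = ((87 - 48) + 35) + (6 + (-18 - 2*(-5)))/(-1 + 6 + (-18 - 2*(-5))) = (39 + 35) + (6 + (-18 + 10))/(-1 + 6 + (-18 + 10)) = 74 + (6 - 8)/(-1 + 6 - 8) = 74 - 2/(-3) = 74 - 1/3*(-2) = 74 + 2/3 = 224/3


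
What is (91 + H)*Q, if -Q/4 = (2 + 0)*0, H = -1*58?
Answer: 0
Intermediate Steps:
H = -58
Q = 0 (Q = -4*(2 + 0)*0 = -8*0 = -4*0 = 0)
(91 + H)*Q = (91 - 58)*0 = 33*0 = 0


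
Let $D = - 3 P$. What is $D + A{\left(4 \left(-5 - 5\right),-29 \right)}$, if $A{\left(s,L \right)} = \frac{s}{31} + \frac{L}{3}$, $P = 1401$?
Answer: $- \frac{391898}{93} \approx -4214.0$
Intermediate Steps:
$A{\left(s,L \right)} = \frac{L}{3} + \frac{s}{31}$ ($A{\left(s,L \right)} = s \frac{1}{31} + L \frac{1}{3} = \frac{s}{31} + \frac{L}{3} = \frac{L}{3} + \frac{s}{31}$)
$D = -4203$ ($D = \left(-3\right) 1401 = -4203$)
$D + A{\left(4 \left(-5 - 5\right),-29 \right)} = -4203 + \left(\frac{1}{3} \left(-29\right) + \frac{4 \left(-5 - 5\right)}{31}\right) = -4203 - \left(\frac{29}{3} - \frac{4 \left(-10\right)}{31}\right) = -4203 + \left(- \frac{29}{3} + \frac{1}{31} \left(-40\right)\right) = -4203 - \frac{1019}{93} = - \frac{391898}{93}$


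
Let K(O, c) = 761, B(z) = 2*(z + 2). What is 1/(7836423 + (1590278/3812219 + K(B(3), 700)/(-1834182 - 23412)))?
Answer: 7081555141086/55494064534564347851 ≈ 1.2761e-7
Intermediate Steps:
B(z) = 4 + 2*z (B(z) = 2*(2 + z) = 4 + 2*z)
1/(7836423 + (1590278/3812219 + K(B(3), 700)/(-1834182 - 23412))) = 1/(7836423 + (1590278/3812219 + 761/(-1834182 - 23412))) = 1/(7836423 + (1590278*(1/3812219) + 761/(-1857594))) = 1/(7836423 + (1590278/3812219 + 761*(-1/1857594))) = 1/(7836423 + (1590278/3812219 - 761/1857594)) = 1/(7836423 + 2951189772473/7081555141086) = 1/(55494064534564347851/7081555141086) = 7081555141086/55494064534564347851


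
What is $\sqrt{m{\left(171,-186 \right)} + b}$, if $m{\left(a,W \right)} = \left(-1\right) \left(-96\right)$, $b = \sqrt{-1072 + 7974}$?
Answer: $\sqrt{96 + \sqrt{6902}} \approx 13.382$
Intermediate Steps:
$b = \sqrt{6902} \approx 83.078$
$m{\left(a,W \right)} = 96$
$\sqrt{m{\left(171,-186 \right)} + b} = \sqrt{96 + \sqrt{6902}}$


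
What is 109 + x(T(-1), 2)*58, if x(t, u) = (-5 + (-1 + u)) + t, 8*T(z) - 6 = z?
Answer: -347/4 ≈ -86.750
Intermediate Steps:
T(z) = ¾ + z/8
x(t, u) = -6 + t + u (x(t, u) = (-6 + u) + t = -6 + t + u)
109 + x(T(-1), 2)*58 = 109 + (-6 + (¾ + (⅛)*(-1)) + 2)*58 = 109 + (-6 + (¾ - ⅛) + 2)*58 = 109 + (-6 + 5/8 + 2)*58 = 109 - 27/8*58 = 109 - 783/4 = -347/4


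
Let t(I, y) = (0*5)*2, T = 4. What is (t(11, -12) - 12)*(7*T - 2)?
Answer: -312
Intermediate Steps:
t(I, y) = 0 (t(I, y) = 0*2 = 0)
(t(11, -12) - 12)*(7*T - 2) = (0 - 12)*(7*4 - 2) = -12*(28 - 2) = -12*26 = -312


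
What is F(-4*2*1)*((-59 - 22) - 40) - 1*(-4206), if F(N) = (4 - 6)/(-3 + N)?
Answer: 4184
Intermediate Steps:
F(N) = -2/(-3 + N)
F(-4*2*1)*((-59 - 22) - 40) - 1*(-4206) = (-2/(-3 - 4*2*1))*((-59 - 22) - 40) - 1*(-4206) = (-2/(-3 - 8*1))*(-81 - 40) + 4206 = -2/(-3 - 8)*(-121) + 4206 = -2/(-11)*(-121) + 4206 = -2*(-1/11)*(-121) + 4206 = (2/11)*(-121) + 4206 = -22 + 4206 = 4184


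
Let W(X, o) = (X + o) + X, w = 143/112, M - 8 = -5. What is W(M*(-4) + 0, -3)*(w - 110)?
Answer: 328779/112 ≈ 2935.5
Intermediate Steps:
M = 3 (M = 8 - 5 = 3)
w = 143/112 (w = 143*(1/112) = 143/112 ≈ 1.2768)
W(X, o) = o + 2*X
W(M*(-4) + 0, -3)*(w - 110) = (-3 + 2*(3*(-4) + 0))*(143/112 - 110) = (-3 + 2*(-12 + 0))*(-12177/112) = (-3 + 2*(-12))*(-12177/112) = (-3 - 24)*(-12177/112) = -27*(-12177/112) = 328779/112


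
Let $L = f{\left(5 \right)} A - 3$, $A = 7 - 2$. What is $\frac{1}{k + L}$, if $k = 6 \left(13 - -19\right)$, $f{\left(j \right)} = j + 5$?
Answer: $\frac{1}{239} \approx 0.0041841$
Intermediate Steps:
$f{\left(j \right)} = 5 + j$
$A = 5$
$k = 192$ ($k = 6 \left(13 + 19\right) = 6 \cdot 32 = 192$)
$L = 47$ ($L = \left(5 + 5\right) 5 - 3 = 10 \cdot 5 - 3 = 50 - 3 = 47$)
$\frac{1}{k + L} = \frac{1}{192 + 47} = \frac{1}{239}$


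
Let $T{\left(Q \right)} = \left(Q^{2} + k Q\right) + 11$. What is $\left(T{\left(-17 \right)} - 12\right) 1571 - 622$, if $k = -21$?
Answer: $1012673$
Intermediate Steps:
$T{\left(Q \right)} = 11 + Q^{2} - 21 Q$ ($T{\left(Q \right)} = \left(Q^{2} - 21 Q\right) + 11 = 11 + Q^{2} - 21 Q$)
$\left(T{\left(-17 \right)} - 12\right) 1571 - 622 = \left(\left(11 + \left(-17\right)^{2} - -357\right) - 12\right) 1571 - 622 = \left(\left(11 + 289 + 357\right) - 12\right) 1571 - 622 = \left(657 - 12\right) 1571 - 622 = 645 \cdot 1571 - 622 = 1013295 - 622 = 1012673$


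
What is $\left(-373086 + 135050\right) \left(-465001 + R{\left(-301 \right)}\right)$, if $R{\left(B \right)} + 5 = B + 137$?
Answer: $110727206120$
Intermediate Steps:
$R{\left(B \right)} = 132 + B$ ($R{\left(B \right)} = -5 + \left(B + 137\right) = -5 + \left(137 + B\right) = 132 + B$)
$\left(-373086 + 135050\right) \left(-465001 + R{\left(-301 \right)}\right) = \left(-373086 + 135050\right) \left(-465001 + \left(132 - 301\right)\right) = - 238036 \left(-465001 - 169\right) = \left(-238036\right) \left(-465170\right) = 110727206120$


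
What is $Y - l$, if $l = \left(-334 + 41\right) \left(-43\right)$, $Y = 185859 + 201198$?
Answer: $374458$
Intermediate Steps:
$Y = 387057$
$l = 12599$ ($l = \left(-293\right) \left(-43\right) = 12599$)
$Y - l = 387057 - 12599 = 374458$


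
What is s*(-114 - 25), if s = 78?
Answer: -10842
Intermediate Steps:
s*(-114 - 25) = 78*(-114 - 25) = 78*(-139) = -10842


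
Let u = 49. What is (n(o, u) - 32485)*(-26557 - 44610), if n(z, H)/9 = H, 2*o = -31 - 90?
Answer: 2280475348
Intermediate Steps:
o = -121/2 (o = (-31 - 90)/2 = (½)*(-121) = -121/2 ≈ -60.500)
n(z, H) = 9*H
(n(o, u) - 32485)*(-26557 - 44610) = (9*49 - 32485)*(-26557 - 44610) = (441 - 32485)*(-71167) = -32044*(-71167) = 2280475348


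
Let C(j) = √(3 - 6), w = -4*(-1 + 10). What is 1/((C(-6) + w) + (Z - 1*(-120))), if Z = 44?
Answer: 128/16387 - I*√3/16387 ≈ 0.0078111 - 0.0001057*I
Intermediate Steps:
w = -36 (w = -4*9 = -36)
C(j) = I*√3 (C(j) = √(-3) = I*√3)
1/((C(-6) + w) + (Z - 1*(-120))) = 1/((I*√3 - 36) + (44 - 1*(-120))) = 1/((-36 + I*√3) + (44 + 120)) = 1/((-36 + I*√3) + 164) = 1/(128 + I*√3)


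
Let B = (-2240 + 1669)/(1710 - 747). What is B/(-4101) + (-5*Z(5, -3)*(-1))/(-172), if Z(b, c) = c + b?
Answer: -19697209/339636618 ≈ -0.057995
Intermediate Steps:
Z(b, c) = b + c
B = -571/963 ≈ -0.59294
B/(-4101) + (-5*Z(5, -3)*(-1))/(-172) = -571/963/(-4101) + (-5*(5 - 3)*(-1))/(-172) = -571/963*(-1/4101) + (-5*2*(-1))*(-1/172) = 571/3949263 - 10*(-1)*(-1/172) = 571/3949263 + 10*(-1/172) = 571/3949263 - 5/86 = -19697209/339636618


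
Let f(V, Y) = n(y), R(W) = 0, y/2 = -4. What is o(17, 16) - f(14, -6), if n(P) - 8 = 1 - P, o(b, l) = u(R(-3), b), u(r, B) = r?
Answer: -17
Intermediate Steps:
y = -8 (y = 2*(-4) = -8)
o(b, l) = 0
n(P) = 9 - P (n(P) = 8 + (1 - P) = 9 - P)
f(V, Y) = 17 (f(V, Y) = 9 - 1*(-8) = 9 + 8 = 17)
o(17, 16) - f(14, -6) = 0 - 1*17 = 0 - 17 = -17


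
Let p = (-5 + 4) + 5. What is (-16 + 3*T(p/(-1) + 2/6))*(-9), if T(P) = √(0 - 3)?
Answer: 144 - 27*I*√3 ≈ 144.0 - 46.765*I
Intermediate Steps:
p = 4 (p = -1 + 5 = 4)
T(P) = I*√3 (T(P) = √(-3) = I*√3)
(-16 + 3*T(p/(-1) + 2/6))*(-9) = (-16 + 3*(I*√3))*(-9) = (-16 + 3*I*√3)*(-9) = 144 - 27*I*√3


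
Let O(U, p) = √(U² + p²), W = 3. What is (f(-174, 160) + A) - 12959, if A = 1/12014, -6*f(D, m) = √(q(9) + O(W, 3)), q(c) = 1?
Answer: -155689425/12014 - √(1 + 3*√2)/6 ≈ -12959.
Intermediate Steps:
f(D, m) = -√(1 + 3*√2)/6 (f(D, m) = -√(1 + √(3² + 3²))/6 = -√(1 + √(9 + 9))/6 = -√(1 + √18)/6 = -√(1 + 3*√2)/6)
A = 1/12014 ≈ 8.3236e-5
(f(-174, 160) + A) - 12959 = (-√(1 + 3*√2)/6 + 1/12014) - 12959 = (1/12014 - √(1 + 3*√2)/6) - 12959 = -155689425/12014 - √(1 + 3*√2)/6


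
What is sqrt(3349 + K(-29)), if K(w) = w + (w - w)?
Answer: 2*sqrt(830) ≈ 57.619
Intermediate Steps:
K(w) = w (K(w) = w + 0 = w)
sqrt(3349 + K(-29)) = sqrt(3349 - 29) = sqrt(3320) = 2*sqrt(830)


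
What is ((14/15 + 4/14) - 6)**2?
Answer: 252004/11025 ≈ 22.858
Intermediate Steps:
((14/15 + 4/14) - 6)**2 = ((14*(1/15) + 4*(1/14)) - 6)**2 = ((14/15 + 2/7) - 6)**2 = (128/105 - 6)**2 = (-502/105)**2 = 252004/11025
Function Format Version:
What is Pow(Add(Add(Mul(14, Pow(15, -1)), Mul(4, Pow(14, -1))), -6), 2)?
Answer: Rational(252004, 11025) ≈ 22.858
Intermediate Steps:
Pow(Add(Add(Mul(14, Pow(15, -1)), Mul(4, Pow(14, -1))), -6), 2) = Pow(Add(Add(Mul(14, Rational(1, 15)), Mul(4, Rational(1, 14))), -6), 2) = Pow(Add(Add(Rational(14, 15), Rational(2, 7)), -6), 2) = Pow(Add(Rational(128, 105), -6), 2) = Pow(Rational(-502, 105), 2) = Rational(252004, 11025)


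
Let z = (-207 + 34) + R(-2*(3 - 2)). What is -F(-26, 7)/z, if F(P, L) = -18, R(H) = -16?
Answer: -2/21 ≈ -0.095238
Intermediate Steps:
z = -189 (z = (-207 + 34) - 16 = -173 - 16 = -189)
-F(-26, 7)/z = -(-18)/(-189) = -(-18)*(-1)/189 = -1*2/21 = -2/21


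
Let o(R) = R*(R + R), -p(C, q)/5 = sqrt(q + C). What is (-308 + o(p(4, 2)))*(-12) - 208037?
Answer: -207941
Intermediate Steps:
p(C, q) = -5*sqrt(C + q) (p(C, q) = -5*sqrt(q + C) = -5*sqrt(C + q))
o(R) = 2*R**2 (o(R) = R*(2*R) = 2*R**2)
(-308 + o(p(4, 2)))*(-12) - 208037 = (-308 + 2*(-5*sqrt(4 + 2))**2)*(-12) - 208037 = (-308 + 2*(-5*sqrt(6))**2)*(-12) - 208037 = (-308 + 2*150)*(-12) - 208037 = (-308 + 300)*(-12) - 208037 = -8*(-12) - 208037 = 96 - 208037 = -207941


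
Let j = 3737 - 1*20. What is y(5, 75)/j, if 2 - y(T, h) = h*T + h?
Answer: -64/531 ≈ -0.12053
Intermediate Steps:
y(T, h) = 2 - h - T*h (y(T, h) = 2 - (h*T + h) = 2 - (T*h + h) = 2 - (h + T*h) = 2 + (-h - T*h) = 2 - h - T*h)
j = 3717 (j = 3737 - 20 = 3717)
y(5, 75)/j = (2 - 1*75 - 1*5*75)/3717 = (2 - 75 - 375)*(1/3717) = -448*1/3717 = -64/531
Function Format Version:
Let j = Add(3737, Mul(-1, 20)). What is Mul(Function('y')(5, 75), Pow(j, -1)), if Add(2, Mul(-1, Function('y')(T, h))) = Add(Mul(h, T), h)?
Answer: Rational(-64, 531) ≈ -0.12053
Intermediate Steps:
Function('y')(T, h) = Add(2, Mul(-1, h), Mul(-1, T, h)) (Function('y')(T, h) = Add(2, Mul(-1, Add(Mul(h, T), h))) = Add(2, Mul(-1, Add(Mul(T, h), h))) = Add(2, Mul(-1, Add(h, Mul(T, h)))) = Add(2, Add(Mul(-1, h), Mul(-1, T, h))) = Add(2, Mul(-1, h), Mul(-1, T, h)))
j = 3717 (j = Add(3737, -20) = 3717)
Mul(Function('y')(5, 75), Pow(j, -1)) = Mul(Add(2, Mul(-1, 75), Mul(-1, 5, 75)), Pow(3717, -1)) = Mul(Add(2, -75, -375), Rational(1, 3717)) = Mul(-448, Rational(1, 3717)) = Rational(-64, 531)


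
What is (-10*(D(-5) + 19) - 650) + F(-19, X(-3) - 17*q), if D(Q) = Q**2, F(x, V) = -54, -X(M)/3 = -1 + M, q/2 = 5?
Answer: -1144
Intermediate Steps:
q = 10 (q = 2*5 = 10)
X(M) = 3 - 3*M (X(M) = -3*(-1 + M) = 3 - 3*M)
(-10*(D(-5) + 19) - 650) + F(-19, X(-3) - 17*q) = (-10*((-5)**2 + 19) - 650) - 54 = (-10*(25 + 19) - 650) - 54 = (-10*44 - 650) - 54 = (-440 - 650) - 54 = -1090 - 54 = -1144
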